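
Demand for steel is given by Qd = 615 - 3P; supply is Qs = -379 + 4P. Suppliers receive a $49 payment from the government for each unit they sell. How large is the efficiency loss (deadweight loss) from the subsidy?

Deadweight loss = $2058

Pre-subsidy: 615 - 3P = -379 + 4P gives P* = 142, Q* = 189.
With the subsidy, sellers receive Ps = Pb + 49 for each unit, where Pb is the price buyers pay.
Supply in terms of Pb becomes Qs = -379 + 4(Pb + 49) = -183 + 4Pb. Setting this equal to demand: 615 - 3Pb = -183 + 4Pb, so Pb = 114.
Sellers receive Ps = 114 + 49 = 163; Q' = 615 − 3·114 = 273.
The subsidy expands output by 273 − 189 = 84 past the efficient level; on those units the gap between marginal cost and willingness to pay runs from 0 up to 49.
DWL = ½ × 49 × 84 = 2058.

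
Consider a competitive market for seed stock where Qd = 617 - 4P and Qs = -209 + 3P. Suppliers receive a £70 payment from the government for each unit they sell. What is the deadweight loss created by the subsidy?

Pre-subsidy: 617 - 4P = -209 + 3P gives P* = 118, Q* = 145.
With the subsidy, sellers receive Ps = Pb + 70 for each unit, where Pb is the price buyers pay.
Supply in terms of Pb becomes Qs = -209 + 3(Pb + 70) = 1 + 3Pb. Setting this equal to demand: 617 - 4Pb = 1 + 3Pb, so Pb = 88.
Sellers receive Ps = 88 + 70 = 158; Q' = 617 − 4·88 = 265.
The subsidy expands output by 265 − 145 = 120 past the efficient level; on those units the gap between marginal cost and willingness to pay runs from 0 up to 70.
DWL = ½ × 70 × 120 = 4200.

Deadweight loss = £4200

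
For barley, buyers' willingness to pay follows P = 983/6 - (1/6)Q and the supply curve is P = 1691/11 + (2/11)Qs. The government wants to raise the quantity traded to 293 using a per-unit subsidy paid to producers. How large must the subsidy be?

Required subsidy s = 92 per unit

At Q = 293, from the demand curve buyers pay Pb = 983/6 − (1/6)·293 = 115; from the supply curve sellers need Ps = 1691/11 + (2/11)·293 = 207.
The subsidy must fill the gap: s = Ps − Pb = 207 − 115 = 92.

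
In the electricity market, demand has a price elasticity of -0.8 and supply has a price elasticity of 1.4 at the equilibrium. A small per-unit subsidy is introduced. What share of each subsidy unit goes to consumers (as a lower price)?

For a small subsidy around the equilibrium, the benefit split depends on the relative slopes, which at a point are proportional to the elasticities.
Buyer share = εs/(εs + |εd|) = 1.4/(1.4 + 0.8) = 7/11; seller share = |εd|/(εs + |εd|) = 4/11.

Consumer share = 7/11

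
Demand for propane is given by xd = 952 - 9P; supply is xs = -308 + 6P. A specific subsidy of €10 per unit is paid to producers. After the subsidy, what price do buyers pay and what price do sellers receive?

Buyers pay €80; sellers receive €90

Pre-subsidy: 952 - 9P = -308 + 6P gives P* = 84, x* = 196.
With the subsidy, sellers receive Ps = Pb + 10 for each unit, where Pb is the price buyers pay.
Supply in terms of Pb becomes xs = -308 + 6(Pb + 10) = -248 + 6Pb. Setting this equal to demand: 952 - 9Pb = -248 + 6Pb, so Pb = 80.
Sellers receive Ps = 80 + 10 = 90; x' = 952 − 9·80 = 232.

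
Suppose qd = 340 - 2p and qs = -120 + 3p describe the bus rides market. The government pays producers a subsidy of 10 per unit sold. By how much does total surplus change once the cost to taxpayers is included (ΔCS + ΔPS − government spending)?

Pre-subsidy: 340 - 2p = -120 + 3p gives p* = 92, q* = 156.
With the subsidy, sellers receive ps = pb + 10 for each unit, where pb is the price buyers pay.
Supply in terms of pb becomes qs = -120 + 3(pb + 10) = -90 + 3pb. Setting this equal to demand: 340 - 2pb = -90 + 3pb, so pb = 86.
Sellers receive ps = 86 + 10 = 96; q' = 340 − 2·86 = 168.
ΔCS = ½(156 + 168)(92 − 86) = 972; ΔPS = ½(156 + 168)(96 − 92) = 648.
Government spending = 10 × 168 = 1680.
Net change = 972 + 648 − 1680 = -60. The loss equals the DWL triangle ½·10·12.

Net change in total surplus = -60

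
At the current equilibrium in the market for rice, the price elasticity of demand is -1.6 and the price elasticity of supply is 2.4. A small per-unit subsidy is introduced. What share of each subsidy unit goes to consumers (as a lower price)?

For a small subsidy around the equilibrium, the benefit split depends on the relative slopes, which at a point are proportional to the elasticities.
Buyer share = εs/(εs + |εd|) = 2.4/(2.4 + 1.6) = 0.6; seller share = |εd|/(εs + |εd|) = 0.4.

Consumer share = 0.6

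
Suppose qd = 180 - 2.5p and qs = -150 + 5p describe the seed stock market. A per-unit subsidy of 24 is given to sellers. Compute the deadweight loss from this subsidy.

Deadweight loss = 480

Pre-subsidy: 180 - 2.5p = -150 + 5p gives p* = 44, q* = 70.
With the subsidy, sellers receive ps = pb + 24 for each unit, where pb is the price buyers pay.
Supply in terms of pb becomes qs = -150 + 5(pb + 24) = -30 + 5pb. Setting this equal to demand: 180 - 2.5pb = -30 + 5pb, so pb = 28.
Sellers receive ps = 28 + 24 = 52; q' = 180 − 2.5·28 = 110.
The subsidy expands output by 110 − 70 = 40 past the efficient level; on those units the gap between marginal cost and willingness to pay runs from 0 up to 24.
DWL = ½ × 24 × 40 = 480.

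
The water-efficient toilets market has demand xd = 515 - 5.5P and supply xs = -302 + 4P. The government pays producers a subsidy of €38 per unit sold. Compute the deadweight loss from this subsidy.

Deadweight loss = €1672

Pre-subsidy: 515 - 5.5P = -302 + 4P gives P* = 86, x* = 42.
With the subsidy, sellers receive Ps = Pb + 38 for each unit, where Pb is the price buyers pay.
Supply in terms of Pb becomes xs = -302 + 4(Pb + 38) = -150 + 4Pb. Setting this equal to demand: 515 - 5.5Pb = -150 + 4Pb, so Pb = 70.
Sellers receive Ps = 70 + 38 = 108; x' = 515 − 5.5·70 = 130.
The subsidy expands output by 130 − 42 = 88 past the efficient level; on those units the gap between marginal cost and willingness to pay runs from 0 up to 38.
DWL = ½ × 38 × 88 = 1672.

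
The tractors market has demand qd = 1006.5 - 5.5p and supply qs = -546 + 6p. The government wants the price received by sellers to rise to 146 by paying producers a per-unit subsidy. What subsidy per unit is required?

At a seller price of 146, quantity supplied is -546 + 6·146 = 330.
Buyers absorb 330 only when they pay pb with 1006.5 − 5.5·pb = 330, i.e. pb = 123.
s = ps − pb = 146 − 123 = 23.

Required subsidy s = 23 per unit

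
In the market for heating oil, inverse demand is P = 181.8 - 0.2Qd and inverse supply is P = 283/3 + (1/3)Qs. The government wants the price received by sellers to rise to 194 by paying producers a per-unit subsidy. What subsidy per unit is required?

At a seller price of 194, quantity supplied is -283 + 3·194 = 299.
Buyers absorb 299 only when they pay Pb = 181.8 − 0.2·299 = 122.
s = Ps − Pb = 194 − 122 = 72.

Required subsidy s = 72 per unit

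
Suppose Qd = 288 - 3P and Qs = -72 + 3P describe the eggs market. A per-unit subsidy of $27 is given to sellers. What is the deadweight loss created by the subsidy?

Deadweight loss = $546.75

Pre-subsidy: 288 - 3P = -72 + 3P gives P* = 60, Q* = 108.
With the subsidy, sellers receive Ps = Pb + 27 for each unit, where Pb is the price buyers pay.
Supply in terms of Pb becomes Qs = -72 + 3(Pb + 27) = 9 + 3Pb. Setting this equal to demand: 288 - 3Pb = 9 + 3Pb, so Pb = 46.5.
Sellers receive Ps = 46.5 + 27 = 73.5; Q' = 288 − 3·46.5 = 148.5.
The subsidy expands output by 148.5 − 108 = 40.5 past the efficient level; on those units the gap between marginal cost and willingness to pay runs from 0 up to 27.
DWL = ½ × 27 × 40.5 = 546.75.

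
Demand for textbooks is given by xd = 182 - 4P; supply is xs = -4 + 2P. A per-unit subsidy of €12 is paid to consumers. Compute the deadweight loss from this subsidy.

Pre-subsidy: 182 - 4P = -4 + 2P gives P* = 31, x* = 58.
With the rebate, buyers effectively pay Pb = Ps − 12, where Ps is the price sellers receive.
Demand in terms of Ps becomes xd = 182 − 4(Ps − 12) = 230 - 4Ps. Setting this equal to supply: 230 - 4Ps = -4 + 2Ps, so Ps = 39.
Buyers pay Pb = 39 − 12 = 27; x' = -4 + 2·39 = 74.
The subsidy expands output by 74 − 58 = 16 past the efficient level; on those units the gap between marginal cost and willingness to pay runs from 0 up to 12.
DWL = ½ × 12 × 16 = 96.

Deadweight loss = €96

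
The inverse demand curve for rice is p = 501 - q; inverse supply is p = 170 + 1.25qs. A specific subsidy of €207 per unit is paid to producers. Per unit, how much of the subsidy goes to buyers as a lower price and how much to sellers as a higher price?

Buyers gain €92 per unit; sellers gain €115 per unit

Pre-subsidy: 501 - q = 170 + 1.25q gives q* = 1324/9 and p* = 3185/9.
With the subsidy, sellers receive ps = pb + 207 for each unit, where pb is the price buyers pay.
On the curves, pb = 501 - q and ps = 170 + 1.25q; the wedge ps − pb = 207 gives 170 + 1.25q − (501 - q) = 207, so q' = 2152/9.
Then pb = 501 − 1·(2152/9) = 2357/9 and ps = 170 + 1.25·(2152/9) = 4220/9.
Buyers' price falls by p* − pb = 3185/9 − 2357/9 = 92; sellers' price rises by ps − p* = 4220/9 − 3185/9 = 115.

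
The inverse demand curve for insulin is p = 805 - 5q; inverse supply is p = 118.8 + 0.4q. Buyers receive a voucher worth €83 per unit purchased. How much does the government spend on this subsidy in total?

Government cost = 106406/9

Pre-subsidy: 805 - 5q = 118.8 + 0.4q gives q* = 3431/27 and p* = 4580/27.
With the rebate, buyers effectively pay pb = ps − 83, where ps is the price sellers receive.
On the curves, pb = 805 - 5q and ps = 118.8 + 0.4q; the wedge ps − pb = 83 gives 118.8 + 0.4q − (805 - 5q) = 83, so q' = 1282/9.
Then pb = 805 − 5·(1282/9) = 835/9 and ps = 118.8 + 0.4·(1282/9) = 1582/9.
Government outlay = subsidy × quantity = 83 × 1282/9 = 106406/9.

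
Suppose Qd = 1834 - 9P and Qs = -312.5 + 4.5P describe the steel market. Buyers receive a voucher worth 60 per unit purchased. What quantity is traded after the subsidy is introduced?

Pre-subsidy: 1834 - 9P = -312.5 + 4.5P gives P* = 159, Q* = 403.
With the rebate, buyers effectively pay Pb = Ps − 60, where Ps is the price sellers receive.
Demand in terms of Ps becomes Qd = 1834 − 9(Ps − 60) = 2374 - 9Ps. Setting this equal to supply: 2374 - 9Ps = -312.5 + 4.5Ps, so Ps = 199.
Buyers pay Pb = 199 − 60 = 139; Q' = -312.5 + 4.5·199 = 583.

Q' = 583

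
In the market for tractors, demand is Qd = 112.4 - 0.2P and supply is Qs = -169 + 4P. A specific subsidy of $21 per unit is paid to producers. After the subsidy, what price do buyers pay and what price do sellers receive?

Pre-subsidy: 112.4 - 0.2P = -169 + 4P gives P* = 67, Q* = 99.
With the subsidy, sellers receive Ps = Pb + 21 for each unit, where Pb is the price buyers pay.
Supply in terms of Pb becomes Qs = -169 + 4(Pb + 21) = -85 + 4Pb. Setting this equal to demand: 112.4 - 0.2Pb = -85 + 4Pb, so Pb = 47.
Sellers receive Ps = 47 + 21 = 68; Q' = 112.4 − 0.2·47 = 103.

Buyers pay $47; sellers receive $68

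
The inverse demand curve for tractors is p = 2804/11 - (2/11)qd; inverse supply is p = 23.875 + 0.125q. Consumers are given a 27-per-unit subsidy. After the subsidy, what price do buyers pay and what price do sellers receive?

Buyers pay 102; sellers receive 129

Pre-subsidy: 2804/11 - (2/11)q = 23.875 + 0.125q gives q* = 753 and p* = 118.
With the rebate, buyers effectively pay pb = ps − 27, where ps is the price sellers receive.
On the curves, pb = 2804/11 - (2/11)q and ps = 23.875 + 0.125q; the wedge ps − pb = 27 gives 23.875 + 0.125q − (2804/11 - (2/11)q) = 27, so q' = 841.
Then pb = 2804/11 − (2/11)·841 = 102 and ps = 23.875 + 0.125·841 = 129.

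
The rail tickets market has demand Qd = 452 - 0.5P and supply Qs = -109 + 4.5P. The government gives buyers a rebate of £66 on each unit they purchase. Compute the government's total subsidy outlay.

Government cost = £28089.6

Pre-subsidy: 452 - 0.5P = -109 + 4.5P gives P* = 112.2, Q* = 395.9.
With the rebate, buyers effectively pay Pb = Ps − 66, where Ps is the price sellers receive.
Demand in terms of Ps becomes Qd = 452 − 0.5(Ps − 66) = 485 - 0.5Ps. Setting this equal to supply: 485 - 0.5Ps = -109 + 4.5Ps, so Ps = 118.8.
Buyers pay Pb = 118.8 − 66 = 52.8; Q' = -109 + 4.5·118.8 = 425.6.
Government outlay = subsidy × quantity = 66 × 425.6 = 28089.6.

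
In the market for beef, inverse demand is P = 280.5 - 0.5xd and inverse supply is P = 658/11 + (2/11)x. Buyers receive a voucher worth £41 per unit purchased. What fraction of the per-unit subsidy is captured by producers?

Producer share = 4/15

Pre-subsidy: 280.5 - 0.5x = 658/11 + (2/11)x gives x* = 971/3 and P* = 356/3.
With the rebate, buyers effectively pay Pb = Ps − 41, where Ps is the price sellers receive.
On the curves, Pb = 280.5 - 0.5x and Ps = 658/11 + (2/11)x; the wedge Ps − Pb = 41 gives 658/11 + (2/11)x − (280.5 - 0.5x) = 41, so x' = 383.8.
Then Pb = 280.5 − 0.5·383.8 = 88.6 and Ps = 658/11 + (2/11)·383.8 = 129.6.
Buyers' price falls by P* − Pb = 356/3 − 88.6 = 451/15; sellers' price rises by Ps − P* = 129.6 − 356/3 = 164/15.
So producers capture (164/15)/41 = 4/15 of each unit of subsidy.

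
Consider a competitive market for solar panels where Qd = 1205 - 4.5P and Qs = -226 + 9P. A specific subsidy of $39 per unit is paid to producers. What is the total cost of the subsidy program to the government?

Pre-subsidy: 1205 - 4.5P = -226 + 9P gives P* = 106, Q* = 728.
With the subsidy, sellers receive Ps = Pb + 39 for each unit, where Pb is the price buyers pay.
Supply in terms of Pb becomes Qs = -226 + 9(Pb + 39) = 125 + 9Pb. Setting this equal to demand: 1205 - 4.5Pb = 125 + 9Pb, so Pb = 80.
Sellers receive Ps = 80 + 39 = 119; Q' = 1205 − 4.5·80 = 845.
Government outlay = subsidy × quantity = 39 × 845 = 32955.

Government cost = $32955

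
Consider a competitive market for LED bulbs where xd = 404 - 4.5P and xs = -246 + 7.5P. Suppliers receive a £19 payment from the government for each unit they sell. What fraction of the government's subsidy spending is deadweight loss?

Pre-subsidy: 404 - 4.5P = -246 + 7.5P gives P* = 325/6, x* = 160.25.
With the subsidy, sellers receive Ps = Pb + 19 for each unit, where Pb is the price buyers pay.
Supply in terms of Pb becomes xs = -246 + 7.5(Pb + 19) = -103.5 + 7.5Pb. Setting this equal to demand: 404 - 4.5Pb = -103.5 + 7.5Pb, so Pb = 1015/24.
Sellers receive Ps = 1015/24 + 19 = 1471/24; x' = 404 − 4.5·(1015/24) = 213.6875.
ΔCS = ½(160.25 + 213.6875)(325/6 − 1015/24) = 2220.25390625; ΔPS = ½(160.25 + 213.6875)(1471/24 − 325/6) = 1332.15234375.
Government spending = 19 × 213.6875 = 4060.0625.
DWL = ½ × 19 × (213.6875 − 160.25) = 507.65625; fraction = 507.65625 / 4060.0625 = 855/6838.

DWL / government spending = 855/6838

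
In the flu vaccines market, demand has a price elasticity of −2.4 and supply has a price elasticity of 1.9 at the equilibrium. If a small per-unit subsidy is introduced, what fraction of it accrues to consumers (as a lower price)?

For a small subsidy around the equilibrium, the benefit split depends on the relative slopes, which at a point are proportional to the elasticities.
Buyer share = εs/(εs + |εd|) = 1.9/(1.9 + 2.4) = 19/43; seller share = |εd|/(εs + |εd|) = 24/43.

Consumer share = 19/43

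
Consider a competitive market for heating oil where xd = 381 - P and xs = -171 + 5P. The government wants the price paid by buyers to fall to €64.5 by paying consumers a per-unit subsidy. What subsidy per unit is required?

Required subsidy s = €33 per unit

At a buyer price of 64.5, quantity demanded is 381 − 1·64.5 = 316.5.
Sellers supply 316.5 only when they receive Ps with -171 + 5·Ps = 316.5, i.e. Ps = 97.5.
s = Ps − Pb = 97.5 − 64.5 = 33.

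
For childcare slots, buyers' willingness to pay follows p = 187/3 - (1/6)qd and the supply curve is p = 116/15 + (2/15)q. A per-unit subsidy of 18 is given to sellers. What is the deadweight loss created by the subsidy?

Deadweight loss = 540

Pre-subsidy: 187/3 - (1/6)q = 116/15 + (2/15)q gives q* = 182 and p* = 32.
With the subsidy, sellers receive ps = pb + 18 for each unit, where pb is the price buyers pay.
On the curves, pb = 187/3 - (1/6)q and ps = 116/15 + (2/15)q; the wedge ps − pb = 18 gives 116/15 + (2/15)q − (187/3 - (1/6)q) = 18, so q' = 242.
Then pb = 187/3 − (1/6)·242 = 22 and ps = 116/15 + (2/15)·242 = 40.
The subsidy expands output by 242 − 182 = 60 past the efficient level; on those units the gap between marginal cost and willingness to pay runs from 0 up to 18.
DWL = ½ × 18 × 60 = 540.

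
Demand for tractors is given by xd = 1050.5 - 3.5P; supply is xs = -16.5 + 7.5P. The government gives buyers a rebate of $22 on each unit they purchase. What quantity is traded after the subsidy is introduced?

x' = 763.5

Pre-subsidy: 1050.5 - 3.5P = -16.5 + 7.5P gives P* = 97, x* = 711.
With the rebate, buyers effectively pay Pb = Ps − 22, where Ps is the price sellers receive.
Demand in terms of Ps becomes xd = 1050.5 − 3.5(Ps − 22) = 1127.5 - 3.5Ps. Setting this equal to supply: 1127.5 - 3.5Ps = -16.5 + 7.5Ps, so Ps = 104.
Buyers pay Pb = 104 − 22 = 82; x' = -16.5 + 7.5·104 = 763.5.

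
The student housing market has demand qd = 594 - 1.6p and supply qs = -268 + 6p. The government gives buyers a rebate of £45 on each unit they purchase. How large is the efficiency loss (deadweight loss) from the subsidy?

Deadweight loss = 24300/19

Pre-subsidy: 594 - 1.6p = -268 + 6p gives p* = 2155/19, q* = 7838/19.
With the rebate, buyers effectively pay pb = ps − 45, where ps is the price sellers receive.
Demand in terms of ps becomes qd = 594 − 1.6(ps − 45) = 666 - 1.6ps. Setting this equal to supply: 666 - 1.6ps = -268 + 6ps, so ps = 2335/19.
Buyers pay pb = 2335/19 − 45 = 1480/19; q' = -268 + 6·(2335/19) = 8918/19.
The subsidy expands output by 8918/19 − 7838/19 = 1080/19 past the efficient level; on those units the gap between marginal cost and willingness to pay runs from 0 up to 45.
DWL = ½ × 45 × 1080/19 = 24300/19.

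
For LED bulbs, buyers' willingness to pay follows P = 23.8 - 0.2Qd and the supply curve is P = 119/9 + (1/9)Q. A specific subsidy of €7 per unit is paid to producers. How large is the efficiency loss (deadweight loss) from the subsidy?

Deadweight loss = €78.75

Pre-subsidy: 23.8 - 0.2Q = 119/9 + (1/9)Q gives Q* = 34 and P* = 17.
With the subsidy, sellers receive Ps = Pb + 7 for each unit, where Pb is the price buyers pay.
On the curves, Pb = 23.8 - 0.2Q and Ps = 119/9 + (1/9)Q; the wedge Ps − Pb = 7 gives 119/9 + (1/9)Q − (23.8 - 0.2Q) = 7, so Q' = 56.5.
Then Pb = 23.8 − 0.2·56.5 = 12.5 and Ps = 119/9 + (1/9)·56.5 = 19.5.
The subsidy expands output by 56.5 − 34 = 22.5 past the efficient level; on those units the gap between marginal cost and willingness to pay runs from 0 up to 7.
DWL = ½ × 7 × 22.5 = 78.75.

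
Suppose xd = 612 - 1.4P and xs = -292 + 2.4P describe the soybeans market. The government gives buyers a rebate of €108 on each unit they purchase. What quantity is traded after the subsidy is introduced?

Pre-subsidy: 612 - 1.4P = -292 + 2.4P gives P* = 4520/19, x* = 5300/19.
With the rebate, buyers effectively pay Pb = Ps − 108, where Ps is the price sellers receive.
Demand in terms of Ps becomes xd = 612 − 1.4(Ps − 108) = 763.2 - 1.4Ps. Setting this equal to supply: 763.2 - 1.4Ps = -292 + 2.4Ps, so Ps = 5276/19.
Buyers pay Pb = 5276/19 − 108 = 3224/19; x' = -292 + 2.4·(5276/19) = 35572/95.

x' = 35572/95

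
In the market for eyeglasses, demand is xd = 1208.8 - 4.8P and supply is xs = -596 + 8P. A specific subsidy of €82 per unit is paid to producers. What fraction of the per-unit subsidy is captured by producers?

Pre-subsidy: 1208.8 - 4.8P = -596 + 8P gives P* = 141, x* = 532.
With the subsidy, sellers receive Ps = Pb + 82 for each unit, where Pb is the price buyers pay.
Supply in terms of Pb becomes xs = -596 + 8(Pb + 82) = 60 + 8Pb. Setting this equal to demand: 1208.8 - 4.8Pb = 60 + 8Pb, so Pb = 89.75.
Sellers receive Ps = 89.75 + 82 = 171.75; x' = 1208.8 − 4.8·89.75 = 778.
Buyers' price falls by P* − Pb = 141 − 89.75 = 51.25; sellers' price rises by Ps − P* = 171.75 − 141 = 30.75.
So producers capture 30.75/82 = 0.375 of each unit of subsidy.

Producer share = 0.375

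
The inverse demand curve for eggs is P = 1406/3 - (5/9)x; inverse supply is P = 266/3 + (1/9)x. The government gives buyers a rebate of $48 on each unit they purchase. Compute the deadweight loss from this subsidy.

Deadweight loss = $1728

Pre-subsidy: 1406/3 - (5/9)x = 266/3 + (1/9)x gives x* = 570 and P* = 152.
With the rebate, buyers effectively pay Pb = Ps − 48, where Ps is the price sellers receive.
On the curves, Pb = 1406/3 - (5/9)x and Ps = 266/3 + (1/9)x; the wedge Ps − Pb = 48 gives 266/3 + (1/9)x − (1406/3 - (5/9)x) = 48, so x' = 642.
Then Pb = 1406/3 − (5/9)·642 = 112 and Ps = 266/3 + (1/9)·642 = 160.
The subsidy expands output by 642 − 570 = 72 past the efficient level; on those units the gap between marginal cost and willingness to pay runs from 0 up to 48.
DWL = ½ × 48 × 72 = 1728.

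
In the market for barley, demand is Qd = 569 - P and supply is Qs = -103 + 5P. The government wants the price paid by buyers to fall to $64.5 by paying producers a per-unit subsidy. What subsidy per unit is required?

Required subsidy s = $57 per unit

At a buyer price of 64.5, quantity demanded is 569 − 1·64.5 = 504.5.
Sellers supply 504.5 only when they receive Ps with -103 + 5·Ps = 504.5, i.e. Ps = 121.5.
s = Ps − Pb = 121.5 − 64.5 = 57.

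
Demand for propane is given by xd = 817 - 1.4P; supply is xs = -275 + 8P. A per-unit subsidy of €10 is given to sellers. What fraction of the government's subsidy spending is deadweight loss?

DWL / government spending = 56/6263

Pre-subsidy: 817 - 1.4P = -275 + 8P gives P* = 5460/47, x* = 30755/47.
With the subsidy, sellers receive Ps = Pb + 10 for each unit, where Pb is the price buyers pay.
Supply in terms of Pb becomes xs = -275 + 8(Pb + 10) = -195 + 8Pb. Setting this equal to demand: 817 - 1.4Pb = -195 + 8Pb, so Pb = 5060/47.
Sellers receive Ps = 5060/47 + 10 = 5530/47; x' = 817 − 1.4·(5060/47) = 31315/47.
ΔCS = ½(30755/47 + 31315/47)(5460/47 − 5060/47) = 12414000/2209; ΔPS = ½(30755/47 + 31315/47)(5530/47 − 5460/47) = 2172450/2209.
Government spending = 10 × 31315/47 = 313150/47.
DWL = ½ × 10 × (31315/47 − 30755/47) = 2800/47; fraction = (2800/47) / (313150/47) = 56/6263.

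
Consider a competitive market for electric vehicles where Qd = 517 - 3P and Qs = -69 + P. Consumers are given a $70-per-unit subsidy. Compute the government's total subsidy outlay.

Pre-subsidy: 517 - 3P = -69 + P gives P* = 146.5, Q* = 77.5.
With the rebate, buyers effectively pay Pb = Ps − 70, where Ps is the price sellers receive.
Demand in terms of Ps becomes Qd = 517 − 3(Ps − 70) = 727 - 3Ps. Setting this equal to supply: 727 - 3Ps = -69 + Ps, so Ps = 199.
Buyers pay Pb = 199 − 70 = 129; Q' = -69 + 1·199 = 130.
Government outlay = subsidy × quantity = 70 × 130 = 9100.

Government cost = $9100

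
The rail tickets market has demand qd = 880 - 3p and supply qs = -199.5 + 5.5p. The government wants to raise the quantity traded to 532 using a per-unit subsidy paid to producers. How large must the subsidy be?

Required subsidy s = 17 per unit

At q = 532, invert demand for the buyer price: pb = (880 − 532)/3 = 116; invert supply for the seller price: ps = (532 − (-199.5))/5.5 = 133.
The subsidy must fill the gap: s = ps − pb = 133 − 116 = 17.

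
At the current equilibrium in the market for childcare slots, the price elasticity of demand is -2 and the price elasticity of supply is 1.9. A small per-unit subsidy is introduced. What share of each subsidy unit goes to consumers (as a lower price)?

Consumer share = 19/39

For a small subsidy around the equilibrium, the benefit split depends on the relative slopes, which at a point are proportional to the elasticities.
Buyer share = εs/(εs + |εd|) = 1.9/(1.9 + 2) = 19/39; seller share = |εd|/(εs + |εd|) = 20/39.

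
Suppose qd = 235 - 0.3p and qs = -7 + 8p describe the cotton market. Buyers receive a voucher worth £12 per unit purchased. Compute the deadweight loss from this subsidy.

Deadweight loss = 1728/83

Pre-subsidy: 235 - 0.3p = -7 + 8p gives p* = 2420/83, q* = 18779/83.
With the rebate, buyers effectively pay pb = ps − 12, where ps is the price sellers receive.
Demand in terms of ps becomes qd = 235 − 0.3(ps − 12) = 238.6 - 0.3ps. Setting this equal to supply: 238.6 - 0.3ps = -7 + 8ps, so ps = 2456/83.
Buyers pay pb = 2456/83 − 12 = 1460/83; q' = -7 + 8·(2456/83) = 19067/83.
The subsidy expands output by 19067/83 − 18779/83 = 288/83 past the efficient level; on those units the gap between marginal cost and willingness to pay runs from 0 up to 12.
DWL = ½ × 12 × 288/83 = 1728/83.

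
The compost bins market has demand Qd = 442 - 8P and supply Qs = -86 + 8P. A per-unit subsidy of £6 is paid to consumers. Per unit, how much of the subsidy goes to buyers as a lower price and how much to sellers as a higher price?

Pre-subsidy: 442 - 8P = -86 + 8P gives P* = 33, Q* = 178.
With the rebate, buyers effectively pay Pb = Ps − 6, where Ps is the price sellers receive.
Demand in terms of Ps becomes Qd = 442 − 8(Ps − 6) = 490 - 8Ps. Setting this equal to supply: 490 - 8Ps = -86 + 8Ps, so Ps = 36.
Buyers pay Pb = 36 − 6 = 30; Q' = -86 + 8·36 = 202.
Buyers' price falls by P* − Pb = 33 − 30 = 3; sellers' price rises by Ps − P* = 36 − 33 = 3.

Buyers gain £3 per unit; sellers gain £3 per unit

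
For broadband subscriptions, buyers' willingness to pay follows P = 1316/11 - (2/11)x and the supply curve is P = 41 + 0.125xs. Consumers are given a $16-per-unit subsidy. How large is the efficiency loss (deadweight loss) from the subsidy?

Deadweight loss = 11264/27

Pre-subsidy: 1316/11 - (2/11)x = 41 + 0.125x gives x* = 6920/27 and P* = 1972/27.
With the rebate, buyers effectively pay Pb = Ps − 16, where Ps is the price sellers receive.
On the curves, Pb = 1316/11 - (2/11)x and Ps = 41 + 0.125x; the wedge Ps − Pb = 16 gives 41 + 0.125x − (1316/11 - (2/11)x) = 16, so x' = 2776/9.
Then Pb = 1316/11 − (2/11)·(2776/9) = 572/9 and Ps = 41 + 0.125·(2776/9) = 716/9.
The subsidy expands output by 2776/9 − 6920/27 = 1408/27 past the efficient level; on those units the gap between marginal cost and willingness to pay runs from 0 up to 16.
DWL = ½ × 16 × 1408/27 = 11264/27.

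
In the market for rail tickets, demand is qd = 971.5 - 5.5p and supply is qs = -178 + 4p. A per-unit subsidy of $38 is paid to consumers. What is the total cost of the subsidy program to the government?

Government cost = $14972

Pre-subsidy: 971.5 - 5.5p = -178 + 4p gives p* = 121, q* = 306.
With the rebate, buyers effectively pay pb = ps − 38, where ps is the price sellers receive.
Demand in terms of ps becomes qd = 971.5 − 5.5(ps − 38) = 1180.5 - 5.5ps. Setting this equal to supply: 1180.5 - 5.5ps = -178 + 4ps, so ps = 143.
Buyers pay pb = 143 − 38 = 105; q' = -178 + 4·143 = 394.
Government outlay = subsidy × quantity = 38 × 394 = 14972.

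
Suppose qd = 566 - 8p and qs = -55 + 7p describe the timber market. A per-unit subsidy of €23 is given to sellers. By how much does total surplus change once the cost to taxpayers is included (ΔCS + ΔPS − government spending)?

Net change in total surplus = -14812/15

Pre-subsidy: 566 - 8p = -55 + 7p gives p* = 41.4, q* = 234.8.
With the subsidy, sellers receive ps = pb + 23 for each unit, where pb is the price buyers pay.
Supply in terms of pb becomes qs = -55 + 7(pb + 23) = 106 + 7pb. Setting this equal to demand: 566 - 8pb = 106 + 7pb, so pb = 92/3.
Sellers receive ps = 92/3 + 23 = 161/3; q' = 566 − 8·(92/3) = 962/3.
ΔCS = ½(234.8 + 962/3)(41.4 − 92/3) = 670726/225; ΔPS = ½(234.8 + 962/3)(161/3 − 41.4) = 766544/225.
Government spending = 23 × 962/3 = 22126/3.
Net change = 670726/225 + 766544/225 − 22126/3 = -14812/15. The loss equals the DWL triangle ½·23·1288/15.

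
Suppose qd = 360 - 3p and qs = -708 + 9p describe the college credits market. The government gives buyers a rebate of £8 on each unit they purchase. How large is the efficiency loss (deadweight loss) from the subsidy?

Pre-subsidy: 360 - 3p = -708 + 9p gives p* = 89, q* = 93.
With the rebate, buyers effectively pay pb = ps − 8, where ps is the price sellers receive.
Demand in terms of ps becomes qd = 360 − 3(ps − 8) = 384 - 3ps. Setting this equal to supply: 384 - 3ps = -708 + 9ps, so ps = 91.
Buyers pay pb = 91 − 8 = 83; q' = -708 + 9·91 = 111.
The subsidy expands output by 111 − 93 = 18 past the efficient level; on those units the gap between marginal cost and willingness to pay runs from 0 up to 8.
DWL = ½ × 8 × 18 = 72.

Deadweight loss = £72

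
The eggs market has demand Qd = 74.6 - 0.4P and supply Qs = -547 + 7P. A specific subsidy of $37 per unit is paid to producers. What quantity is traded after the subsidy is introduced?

Q' = 55

Pre-subsidy: 74.6 - 0.4P = -547 + 7P gives P* = 84, Q* = 41.
With the subsidy, sellers receive Ps = Pb + 37 for each unit, where Pb is the price buyers pay.
Supply in terms of Pb becomes Qs = -547 + 7(Pb + 37) = -288 + 7Pb. Setting this equal to demand: 74.6 - 0.4Pb = -288 + 7Pb, so Pb = 49.
Sellers receive Ps = 49 + 37 = 86; Q' = 74.6 − 0.4·49 = 55.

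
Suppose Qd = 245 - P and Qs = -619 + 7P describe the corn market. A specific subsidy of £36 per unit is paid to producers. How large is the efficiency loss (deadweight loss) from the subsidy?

Deadweight loss = £567

Pre-subsidy: 245 - P = -619 + 7P gives P* = 108, Q* = 137.
With the subsidy, sellers receive Ps = Pb + 36 for each unit, where Pb is the price buyers pay.
Supply in terms of Pb becomes Qs = -619 + 7(Pb + 36) = -367 + 7Pb. Setting this equal to demand: 245 - Pb = -367 + 7Pb, so Pb = 76.5.
Sellers receive Ps = 76.5 + 36 = 112.5; Q' = 245 − 1·76.5 = 168.5.
The subsidy expands output by 168.5 − 137 = 31.5 past the efficient level; on those units the gap between marginal cost and willingness to pay runs from 0 up to 36.
DWL = ½ × 36 × 31.5 = 567.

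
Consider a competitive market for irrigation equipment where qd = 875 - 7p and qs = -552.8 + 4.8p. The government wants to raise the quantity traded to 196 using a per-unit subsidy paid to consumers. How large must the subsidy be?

At q = 196, invert demand for the buyer price: pb = (875 − 196)/7 = 97; invert supply for the seller price: ps = (196 − (-552.8))/4.8 = 156.
The subsidy must fill the gap: s = ps − pb = 156 − 97 = 59.

Required subsidy s = 59 per unit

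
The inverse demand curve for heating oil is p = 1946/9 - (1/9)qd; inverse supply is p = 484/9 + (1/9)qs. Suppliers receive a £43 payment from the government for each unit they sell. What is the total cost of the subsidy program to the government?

Pre-subsidy: 1946/9 - (1/9)q = 484/9 + (1/9)q gives q* = 731 and p* = 135.
With the subsidy, sellers receive ps = pb + 43 for each unit, where pb is the price buyers pay.
On the curves, pb = 1946/9 - (1/9)q and ps = 484/9 + (1/9)q; the wedge ps − pb = 43 gives 484/9 + (1/9)q − (1946/9 - (1/9)q) = 43, so q' = 924.5.
Then pb = 1946/9 − (1/9)·924.5 = 113.5 and ps = 484/9 + (1/9)·924.5 = 156.5.
Government outlay = subsidy × quantity = 43 × 924.5 = 39753.5.

Government cost = £39753.5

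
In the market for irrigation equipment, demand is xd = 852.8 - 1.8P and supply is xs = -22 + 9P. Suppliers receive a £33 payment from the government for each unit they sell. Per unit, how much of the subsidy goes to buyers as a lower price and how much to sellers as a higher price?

Buyers gain £27.5 per unit; sellers gain £5.5 per unit

Pre-subsidy: 852.8 - 1.8P = -22 + 9P gives P* = 81, x* = 707.
With the subsidy, sellers receive Ps = Pb + 33 for each unit, where Pb is the price buyers pay.
Supply in terms of Pb becomes xs = -22 + 9(Pb + 33) = 275 + 9Pb. Setting this equal to demand: 852.8 - 1.8Pb = 275 + 9Pb, so Pb = 53.5.
Sellers receive Ps = 53.5 + 33 = 86.5; x' = 852.8 − 1.8·53.5 = 756.5.
Buyers' price falls by P* − Pb = 81 − 53.5 = 27.5; sellers' price rises by Ps − P* = 86.5 − 81 = 5.5.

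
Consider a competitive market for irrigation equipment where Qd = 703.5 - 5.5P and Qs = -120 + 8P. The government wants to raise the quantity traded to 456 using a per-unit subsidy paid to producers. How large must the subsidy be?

Required subsidy s = 27 per unit

At Q = 456, invert demand for the buyer price: Pb = (703.5 − 456)/5.5 = 45; invert supply for the seller price: Ps = (456 − (-120))/8 = 72.
The subsidy must fill the gap: s = Ps − Pb = 72 − 45 = 27.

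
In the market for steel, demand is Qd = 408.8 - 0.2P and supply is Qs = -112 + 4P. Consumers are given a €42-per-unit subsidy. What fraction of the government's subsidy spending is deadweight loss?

Pre-subsidy: 408.8 - 0.2P = -112 + 4P gives P* = 124, Q* = 384.
With the rebate, buyers effectively pay Pb = Ps − 42, where Ps is the price sellers receive.
Demand in terms of Ps becomes Qd = 408.8 − 0.2(Ps − 42) = 417.2 - 0.2Ps. Setting this equal to supply: 417.2 - 0.2Ps = -112 + 4Ps, so Ps = 126.
Buyers pay Pb = 126 − 42 = 84; Q' = -112 + 4·126 = 392.
ΔCS = ½(384 + 392)(124 − 84) = 15520; ΔPS = ½(384 + 392)(126 − 124) = 776.
Government spending = 42 × 392 = 16464.
DWL = ½ × 42 × (392 − 384) = 168; fraction = 168 / 16464 = 1/98.

DWL / government spending = 1/98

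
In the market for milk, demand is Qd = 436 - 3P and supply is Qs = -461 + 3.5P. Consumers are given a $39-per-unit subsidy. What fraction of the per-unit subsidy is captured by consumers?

Consumer share = 7/13

Pre-subsidy: 436 - 3P = -461 + 3.5P gives P* = 138, Q* = 22.
With the rebate, buyers effectively pay Pb = Ps − 39, where Ps is the price sellers receive.
Demand in terms of Ps becomes Qd = 436 − 3(Ps − 39) = 553 - 3Ps. Setting this equal to supply: 553 - 3Ps = -461 + 3.5Ps, so Ps = 156.
Buyers pay Pb = 156 − 39 = 117; Q' = -461 + 3.5·156 = 85.
Buyers' price falls by P* − Pb = 138 − 117 = 21; sellers' price rises by Ps − P* = 156 − 138 = 18.
So consumers capture 21/39 = 7/13 of each unit of subsidy.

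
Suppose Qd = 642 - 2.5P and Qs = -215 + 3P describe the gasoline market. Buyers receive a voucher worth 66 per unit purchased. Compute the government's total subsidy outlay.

Pre-subsidy: 642 - 2.5P = -215 + 3P gives P* = 1714/11, Q* = 2777/11.
With the rebate, buyers effectively pay Pb = Ps − 66, where Ps is the price sellers receive.
Demand in terms of Ps becomes Qd = 642 − 2.5(Ps − 66) = 807 - 2.5Ps. Setting this equal to supply: 807 - 2.5Ps = -215 + 3Ps, so Ps = 2044/11.
Buyers pay Pb = 2044/11 − 66 = 1318/11; Q' = -215 + 3·(2044/11) = 3767/11.
Government outlay = subsidy × quantity = 66 × 3767/11 = 22602.

Government cost = 22602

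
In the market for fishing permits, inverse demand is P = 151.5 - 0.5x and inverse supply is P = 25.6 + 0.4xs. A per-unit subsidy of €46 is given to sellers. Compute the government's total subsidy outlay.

Pre-subsidy: 151.5 - 0.5x = 25.6 + 0.4x gives x* = 1259/9 and P* = 734/9.
With the subsidy, sellers receive Ps = Pb + 46 for each unit, where Pb is the price buyers pay.
On the curves, Pb = 151.5 - 0.5x and Ps = 25.6 + 0.4x; the wedge Ps − Pb = 46 gives 25.6 + 0.4x − (151.5 - 0.5x) = 46, so x' = 191.
Then Pb = 151.5 − 0.5·191 = 56 and Ps = 25.6 + 0.4·191 = 102.
Government outlay = subsidy × quantity = 46 × 191 = 8786.

Government cost = €8786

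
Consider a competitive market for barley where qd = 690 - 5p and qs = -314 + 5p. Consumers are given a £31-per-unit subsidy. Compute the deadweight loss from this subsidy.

Pre-subsidy: 690 - 5p = -314 + 5p gives p* = 100.4, q* = 188.
With the rebate, buyers effectively pay pb = ps − 31, where ps is the price sellers receive.
Demand in terms of ps becomes qd = 690 − 5(ps − 31) = 845 - 5ps. Setting this equal to supply: 845 - 5ps = -314 + 5ps, so ps = 115.9.
Buyers pay pb = 115.9 − 31 = 84.9; q' = -314 + 5·115.9 = 265.5.
The subsidy expands output by 265.5 − 188 = 77.5 past the efficient level; on those units the gap between marginal cost and willingness to pay runs from 0 up to 31.
DWL = ½ × 31 × 77.5 = 1201.25.

Deadweight loss = £1201.25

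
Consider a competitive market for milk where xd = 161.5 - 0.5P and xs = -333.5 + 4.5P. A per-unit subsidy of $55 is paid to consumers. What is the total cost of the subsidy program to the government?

Pre-subsidy: 161.5 - 0.5P = -333.5 + 4.5P gives P* = 99, x* = 112.
With the rebate, buyers effectively pay Pb = Ps − 55, where Ps is the price sellers receive.
Demand in terms of Ps becomes xd = 161.5 − 0.5(Ps − 55) = 189 - 0.5Ps. Setting this equal to supply: 189 - 0.5Ps = -333.5 + 4.5Ps, so Ps = 104.5.
Buyers pay Pb = 104.5 − 55 = 49.5; x' = -333.5 + 4.5·104.5 = 136.75.
Government outlay = subsidy × quantity = 55 × 136.75 = 7521.25.

Government cost = $7521.25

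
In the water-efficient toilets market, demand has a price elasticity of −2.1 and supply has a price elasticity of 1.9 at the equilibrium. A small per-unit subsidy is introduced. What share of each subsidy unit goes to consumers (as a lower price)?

For a small subsidy around the equilibrium, the benefit split depends on the relative slopes, which at a point are proportional to the elasticities.
Buyer share = εs/(εs + |εd|) = 1.9/(1.9 + 2.1) = 0.475; seller share = |εd|/(εs + |εd|) = 0.525.

Consumer share = 0.475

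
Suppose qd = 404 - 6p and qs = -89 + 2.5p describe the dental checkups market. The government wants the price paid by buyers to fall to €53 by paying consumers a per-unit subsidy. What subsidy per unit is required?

At a buyer price of 53, quantity demanded is 404 − 6·53 = 86.
Sellers supply 86 only when they receive ps with -89 + 2.5·ps = 86, i.e. ps = 70.
s = ps − pb = 70 − 53 = 17.

Required subsidy s = €17 per unit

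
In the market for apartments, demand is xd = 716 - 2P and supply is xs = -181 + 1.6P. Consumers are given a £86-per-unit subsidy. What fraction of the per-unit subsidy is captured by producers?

Producer share = 5/9

Pre-subsidy: 716 - 2P = -181 + 1.6P gives P* = 1495/6, x* = 653/3.
With the rebate, buyers effectively pay Pb = Ps − 86, where Ps is the price sellers receive.
Demand in terms of Ps becomes xd = 716 − 2(Ps − 86) = 888 - 2Ps. Setting this equal to supply: 888 - 2Ps = -181 + 1.6Ps, so Ps = 5345/18.
Buyers pay Pb = 5345/18 − 86 = 3797/18; x' = -181 + 1.6·(5345/18) = 2647/9.
Buyers' price falls by P* − Pb = 1495/6 − 3797/18 = 344/9; sellers' price rises by Ps − P* = 5345/18 − 1495/6 = 430/9.
So producers capture (430/9)/86 = 5/9 of each unit of subsidy.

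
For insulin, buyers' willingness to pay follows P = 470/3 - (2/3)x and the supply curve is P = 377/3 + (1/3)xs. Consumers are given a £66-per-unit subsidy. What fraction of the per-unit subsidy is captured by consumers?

Pre-subsidy: 470/3 - (2/3)x = 377/3 + (1/3)x gives x* = 31 and P* = 136.
With the rebate, buyers effectively pay Pb = Ps − 66, where Ps is the price sellers receive.
On the curves, Pb = 470/3 - (2/3)x and Ps = 377/3 + (1/3)x; the wedge Ps − Pb = 66 gives 377/3 + (1/3)x − (470/3 - (2/3)x) = 66, so x' = 97.
Then Pb = 470/3 − (2/3)·97 = 92 and Ps = 377/3 + (1/3)·97 = 158.
Buyers' price falls by P* − Pb = 136 − 92 = 44; sellers' price rises by Ps − P* = 158 − 136 = 22.
So consumers capture 44/66 = 2/3 of each unit of subsidy.

Consumer share = 2/3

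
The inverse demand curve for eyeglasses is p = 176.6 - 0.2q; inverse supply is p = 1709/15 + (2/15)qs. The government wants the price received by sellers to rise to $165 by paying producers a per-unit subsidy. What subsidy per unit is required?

Required subsidy s = $65 per unit

At a seller price of 165, quantity supplied is -854.5 + 7.5·165 = 383.
Buyers absorb 383 only when they pay pb = 176.6 − 0.2·383 = 100.
s = ps − pb = 165 − 100 = 65.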